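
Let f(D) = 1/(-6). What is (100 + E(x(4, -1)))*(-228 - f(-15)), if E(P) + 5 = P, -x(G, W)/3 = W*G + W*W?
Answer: -71084/3 ≈ -23695.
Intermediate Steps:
f(D) = -⅙
x(G, W) = -3*W² - 3*G*W (x(G, W) = -3*(W*G + W*W) = -3*(G*W + W²) = -3*(W² + G*W) = -3*W² - 3*G*W)
E(P) = -5 + P
(100 + E(x(4, -1)))*(-228 - f(-15)) = (100 + (-5 - 3*(-1)*(4 - 1)))*(-228 - 1*(-⅙)) = (100 + (-5 - 3*(-1)*3))*(-228 + ⅙) = (100 + (-5 + 9))*(-1367/6) = (100 + 4)*(-1367/6) = 104*(-1367/6) = -71084/3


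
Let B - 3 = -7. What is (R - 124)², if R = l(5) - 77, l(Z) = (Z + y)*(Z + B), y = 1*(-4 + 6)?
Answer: 37636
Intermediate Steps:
B = -4 (B = 3 - 7 = -4)
y = 2 (y = 1*2 = 2)
l(Z) = (-4 + Z)*(2 + Z) (l(Z) = (Z + 2)*(Z - 4) = (2 + Z)*(-4 + Z) = (-4 + Z)*(2 + Z))
R = -70 (R = (-8 + 5² - 2*5) - 77 = (-8 + 25 - 10) - 77 = 7 - 77 = -70)
(R - 124)² = (-70 - 124)² = (-194)² = 37636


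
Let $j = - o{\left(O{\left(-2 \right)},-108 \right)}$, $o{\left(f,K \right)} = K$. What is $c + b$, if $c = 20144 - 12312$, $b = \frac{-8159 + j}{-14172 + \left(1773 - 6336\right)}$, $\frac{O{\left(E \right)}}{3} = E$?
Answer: $\frac{146740571}{18735} \approx 7832.4$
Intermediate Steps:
$O{\left(E \right)} = 3 E$
$j = 108$ ($j = \left(-1\right) \left(-108\right) = 108$)
$b = \frac{8051}{18735}$ ($b = \frac{-8159 + 108}{-14172 + \left(1773 - 6336\right)} = - \frac{8051}{-14172 + \left(1773 - 6336\right)} = - \frac{8051}{-14172 - 4563} = - \frac{8051}{-18735} = \left(-8051\right) \left(- \frac{1}{18735}\right) = \frac{8051}{18735} \approx 0.42973$)
$c = 7832$
$c + b = 7832 + \frac{8051}{18735} = \frac{146740571}{18735}$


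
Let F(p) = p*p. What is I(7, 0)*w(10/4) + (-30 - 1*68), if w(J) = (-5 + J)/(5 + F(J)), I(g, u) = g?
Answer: -896/9 ≈ -99.556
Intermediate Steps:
F(p) = p²
w(J) = (-5 + J)/(5 + J²)
I(7, 0)*w(10/4) + (-30 - 1*68) = 7*((-5 + 10/4)/(5 + (10/4)²)) + (-30 - 1*68) = 7*((-5 + 10*(¼))/(5 + (10*(¼))²)) + (-30 - 68) = 7*((-5 + 5/2)/(5 + (5/2)²)) - 98 = 7*(-5/2/(5 + 25/4)) - 98 = 7*(-5/2/(45/4)) - 98 = 7*((4/45)*(-5/2)) - 98 = 7*(-2/9) - 98 = -14/9 - 98 = -896/9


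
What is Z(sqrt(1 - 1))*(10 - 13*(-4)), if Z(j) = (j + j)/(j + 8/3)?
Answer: 0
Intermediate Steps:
Z(j) = 2*j/(8/3 + j) (Z(j) = (2*j)/(j + 8*(1/3)) = (2*j)/(j + 8/3) = (2*j)/(8/3 + j) = 2*j/(8/3 + j))
Z(sqrt(1 - 1))*(10 - 13*(-4)) = (6*sqrt(1 - 1)/(8 + 3*sqrt(1 - 1)))*(10 - 13*(-4)) = (6*sqrt(0)/(8 + 3*sqrt(0)))*(10 + 52) = (6*0/(8 + 3*0))*62 = (6*0/(8 + 0))*62 = (6*0/8)*62 = (6*0*(1/8))*62 = 0*62 = 0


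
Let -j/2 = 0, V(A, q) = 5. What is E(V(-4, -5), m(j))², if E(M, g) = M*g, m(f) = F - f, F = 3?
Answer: 225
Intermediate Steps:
j = 0 (j = -2*0 = 0)
m(f) = 3 - f
E(V(-4, -5), m(j))² = (5*(3 - 1*0))² = (5*(3 + 0))² = (5*3)² = 15² = 225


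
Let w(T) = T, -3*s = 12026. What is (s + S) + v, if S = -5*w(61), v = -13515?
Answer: -53486/3 ≈ -17829.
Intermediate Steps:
s = -12026/3 (s = -⅓*12026 = -12026/3 ≈ -4008.7)
S = -305 (S = -5*61 = -305)
(s + S) + v = (-12026/3 - 305) - 13515 = -12941/3 - 13515 = -53486/3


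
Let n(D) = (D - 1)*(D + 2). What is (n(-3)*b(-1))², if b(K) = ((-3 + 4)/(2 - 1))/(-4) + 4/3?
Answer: 169/9 ≈ 18.778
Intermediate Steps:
b(K) = 13/12 (b(K) = (1/1)*(-¼) + 4*(⅓) = (1*1)*(-¼) + 4/3 = 1*(-¼) + 4/3 = -¼ + 4/3 = 13/12)
n(D) = (-1 + D)*(2 + D)
(n(-3)*b(-1))² = ((-2 - 3 + (-3)²)*(13/12))² = ((-2 - 3 + 9)*(13/12))² = (4*(13/12))² = (13/3)² = 169/9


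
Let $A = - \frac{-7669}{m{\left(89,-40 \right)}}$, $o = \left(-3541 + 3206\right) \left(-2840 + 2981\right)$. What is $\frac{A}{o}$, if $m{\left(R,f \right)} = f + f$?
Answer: $\frac{7669}{3778800} \approx 0.0020295$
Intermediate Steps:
$m{\left(R,f \right)} = 2 f$
$o = -47235$ ($o = \left(-335\right) 141 = -47235$)
$A = - \frac{7669}{80}$ ($A = - \frac{-7669}{2 \left(-40\right)} = - \frac{-7669}{-80} = - \frac{\left(-7669\right) \left(-1\right)}{80} = \left(-1\right) \frac{7669}{80} = - \frac{7669}{80} \approx -95.863$)
$\frac{A}{o} = - \frac{7669}{80 \left(-47235\right)} = \left(- \frac{7669}{80}\right) \left(- \frac{1}{47235}\right) = \frac{7669}{3778800}$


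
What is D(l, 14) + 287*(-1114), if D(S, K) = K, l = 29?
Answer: -319704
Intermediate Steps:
D(l, 14) + 287*(-1114) = 14 + 287*(-1114) = 14 - 319718 = -319704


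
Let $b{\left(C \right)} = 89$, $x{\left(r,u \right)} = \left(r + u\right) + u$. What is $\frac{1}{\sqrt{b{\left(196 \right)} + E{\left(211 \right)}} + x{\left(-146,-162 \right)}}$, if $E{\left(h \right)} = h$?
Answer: $- \frac{47}{22060} - \frac{\sqrt{3}}{22060} \approx -0.0022091$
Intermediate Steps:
$x{\left(r,u \right)} = r + 2 u$
$\frac{1}{\sqrt{b{\left(196 \right)} + E{\left(211 \right)}} + x{\left(-146,-162 \right)}} = \frac{1}{\sqrt{89 + 211} + \left(-146 + 2 \left(-162\right)\right)} = \frac{1}{\sqrt{300} - 470} = \frac{1}{10 \sqrt{3} - 470} = \frac{1}{-470 + 10 \sqrt{3}}$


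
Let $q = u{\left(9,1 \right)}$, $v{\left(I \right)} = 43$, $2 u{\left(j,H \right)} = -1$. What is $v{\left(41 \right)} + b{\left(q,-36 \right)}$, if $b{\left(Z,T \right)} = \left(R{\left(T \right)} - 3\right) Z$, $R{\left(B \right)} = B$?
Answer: $\frac{125}{2} \approx 62.5$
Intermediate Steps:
$u{\left(j,H \right)} = - \frac{1}{2}$ ($u{\left(j,H \right)} = \frac{1}{2} \left(-1\right) = - \frac{1}{2}$)
$q = - \frac{1}{2} \approx -0.5$
$b{\left(Z,T \right)} = Z \left(-3 + T\right)$ ($b{\left(Z,T \right)} = \left(T - 3\right) Z = \left(-3 + T\right) Z = Z \left(-3 + T\right)$)
$v{\left(41 \right)} + b{\left(q,-36 \right)} = 43 - \frac{-3 - 36}{2} = 43 - - \frac{39}{2} = 43 + \frac{39}{2} = \frac{125}{2}$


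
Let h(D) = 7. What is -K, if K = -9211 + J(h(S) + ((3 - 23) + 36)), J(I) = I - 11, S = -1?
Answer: 9199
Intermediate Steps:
J(I) = -11 + I
K = -9199 (K = -9211 + (-11 + (7 + ((3 - 23) + 36))) = -9211 + (-11 + (7 + (-20 + 36))) = -9211 + (-11 + (7 + 16)) = -9211 + (-11 + 23) = -9211 + 12 = -9199)
-K = -1*(-9199) = 9199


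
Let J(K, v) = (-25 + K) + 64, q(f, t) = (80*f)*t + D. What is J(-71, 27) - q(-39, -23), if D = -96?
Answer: -71696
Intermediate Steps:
q(f, t) = -96 + 80*f*t (q(f, t) = (80*f)*t - 96 = 80*f*t - 96 = -96 + 80*f*t)
J(K, v) = 39 + K
J(-71, 27) - q(-39, -23) = (39 - 71) - (-96 + 80*(-39)*(-23)) = -32 - (-96 + 71760) = -32 - 1*71664 = -32 - 71664 = -71696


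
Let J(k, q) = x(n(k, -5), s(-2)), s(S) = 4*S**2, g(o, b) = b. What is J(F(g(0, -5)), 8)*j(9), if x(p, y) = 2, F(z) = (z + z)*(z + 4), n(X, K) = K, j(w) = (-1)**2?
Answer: 2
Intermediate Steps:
j(w) = 1
F(z) = 2*z*(4 + z) (F(z) = (2*z)*(4 + z) = 2*z*(4 + z))
J(k, q) = 2
J(F(g(0, -5)), 8)*j(9) = 2*1 = 2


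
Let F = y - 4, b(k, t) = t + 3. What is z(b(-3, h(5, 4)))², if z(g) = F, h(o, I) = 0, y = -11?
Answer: 225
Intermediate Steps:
b(k, t) = 3 + t
F = -15 (F = -11 - 4 = -15)
z(g) = -15
z(b(-3, h(5, 4)))² = (-15)² = 225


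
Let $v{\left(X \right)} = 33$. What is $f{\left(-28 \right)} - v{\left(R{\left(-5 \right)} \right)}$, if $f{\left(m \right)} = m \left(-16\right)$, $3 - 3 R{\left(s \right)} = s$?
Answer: $415$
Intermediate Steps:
$R{\left(s \right)} = 1 - \frac{s}{3}$
$f{\left(m \right)} = - 16 m$
$f{\left(-28 \right)} - v{\left(R{\left(-5 \right)} \right)} = \left(-16\right) \left(-28\right) - 33 = 448 - 33 = 415$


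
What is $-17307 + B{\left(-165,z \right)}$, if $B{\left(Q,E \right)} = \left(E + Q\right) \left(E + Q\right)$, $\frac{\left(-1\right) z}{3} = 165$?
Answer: $418293$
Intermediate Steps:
$z = -495$ ($z = \left(-3\right) 165 = -495$)
$B{\left(Q,E \right)} = \left(E + Q\right)^{2}$
$-17307 + B{\left(-165,z \right)} = -17307 + \left(-495 - 165\right)^{2} = -17307 + \left(-660\right)^{2} = -17307 + 435600 = 418293$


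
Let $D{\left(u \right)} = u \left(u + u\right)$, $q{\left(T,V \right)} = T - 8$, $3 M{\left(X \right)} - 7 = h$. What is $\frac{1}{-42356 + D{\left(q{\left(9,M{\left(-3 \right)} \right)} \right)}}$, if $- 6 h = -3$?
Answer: $- \frac{1}{42354} \approx -2.3611 \cdot 10^{-5}$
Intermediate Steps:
$h = \frac{1}{2}$ ($h = \left(- \frac{1}{6}\right) \left(-3\right) = \frac{1}{2} \approx 0.5$)
$M{\left(X \right)} = \frac{5}{2}$ ($M{\left(X \right)} = \frac{7}{3} + \frac{1}{3} \cdot \frac{1}{2} = \frac{7}{3} + \frac{1}{6} = \frac{5}{2}$)
$q{\left(T,V \right)} = -8 + T$
$D{\left(u \right)} = 2 u^{2}$ ($D{\left(u \right)} = u 2 u = 2 u^{2}$)
$\frac{1}{-42356 + D{\left(q{\left(9,M{\left(-3 \right)} \right)} \right)}} = \frac{1}{-42356 + 2 \left(-8 + 9\right)^{2}} = \frac{1}{-42356 + 2 \cdot 1^{2}} = \frac{1}{-42356 + 2 \cdot 1} = \frac{1}{-42356 + 2} = \frac{1}{-42354} = - \frac{1}{42354}$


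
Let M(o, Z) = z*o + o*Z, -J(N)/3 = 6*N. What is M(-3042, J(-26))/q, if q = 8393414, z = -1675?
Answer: 1835847/4196707 ≈ 0.43745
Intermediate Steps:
J(N) = -18*N
M(o, Z) = -1675*o + Z*o (M(o, Z) = -1675*o + o*Z = -1675*o + Z*o)
M(-3042, J(-26))/q = -3042*(-1675 - 18*(-26))/8393414 = -3042*(-1675 + 468)*(1/8393414) = -3042*(-1207)*(1/8393414) = 3671694*(1/8393414) = 1835847/4196707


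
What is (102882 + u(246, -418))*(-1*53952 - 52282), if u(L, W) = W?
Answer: -10885160576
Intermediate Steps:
(102882 + u(246, -418))*(-1*53952 - 52282) = (102882 - 418)*(-1*53952 - 52282) = 102464*(-53952 - 52282) = 102464*(-106234) = -10885160576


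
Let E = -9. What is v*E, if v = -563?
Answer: 5067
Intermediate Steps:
v*E = -563*(-9) = 5067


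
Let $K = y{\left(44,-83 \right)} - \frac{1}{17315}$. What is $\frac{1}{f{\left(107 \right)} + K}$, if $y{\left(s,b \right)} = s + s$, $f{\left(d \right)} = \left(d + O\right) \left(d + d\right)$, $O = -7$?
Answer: $\frac{17315}{372064719} \approx 4.6538 \cdot 10^{-5}$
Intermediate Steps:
$f{\left(d \right)} = 2 d \left(-7 + d\right)$ ($f{\left(d \right)} = \left(d - 7\right) \left(d + d\right) = \left(-7 + d\right) 2 d = 2 d \left(-7 + d\right)$)
$y{\left(s,b \right)} = 2 s$
$K = \frac{1523719}{17315}$ ($K = 2 \cdot 44 - \frac{1}{17315} = 88 - \frac{1}{17315} = \frac{1523719}{17315} \approx 88.0$)
$\frac{1}{f{\left(107 \right)} + K} = \frac{1}{2 \cdot 107 \left(-7 + 107\right) + \frac{1523719}{17315}} = \frac{1}{2 \cdot 107 \cdot 100 + \frac{1523719}{17315}} = \frac{1}{21400 + \frac{1523719}{17315}} = \frac{1}{\frac{372064719}{17315}} = \frac{17315}{372064719}$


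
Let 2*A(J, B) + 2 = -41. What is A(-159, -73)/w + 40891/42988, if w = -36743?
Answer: 1503382255/1579508084 ≈ 0.95180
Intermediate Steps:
A(J, B) = -43/2 (A(J, B) = -1 + (1/2)*(-41) = -1 - 41/2 = -43/2)
A(-159, -73)/w + 40891/42988 = -43/2/(-36743) + 40891/42988 = -43/2*(-1/36743) + 40891*(1/42988) = 43/73486 + 40891/42988 = 1503382255/1579508084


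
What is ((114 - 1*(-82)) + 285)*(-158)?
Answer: -75998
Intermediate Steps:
((114 - 1*(-82)) + 285)*(-158) = ((114 + 82) + 285)*(-158) = (196 + 285)*(-158) = 481*(-158) = -75998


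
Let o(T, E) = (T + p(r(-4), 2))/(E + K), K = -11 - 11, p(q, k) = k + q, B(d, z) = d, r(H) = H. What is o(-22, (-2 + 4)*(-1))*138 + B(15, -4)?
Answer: 153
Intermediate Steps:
K = -22
o(T, E) = (-2 + T)/(-22 + E) (o(T, E) = (T + (2 - 4))/(E - 22) = (T - 2)/(-22 + E) = (-2 + T)/(-22 + E))
o(-22, (-2 + 4)*(-1))*138 + B(15, -4) = ((-2 - 22)/(-22 + (-2 + 4)*(-1)))*138 + 15 = (-24/(-22 + 2*(-1)))*138 + 15 = (-24/(-22 - 2))*138 + 15 = (-24/(-24))*138 + 15 = -1/24*(-24)*138 + 15 = 1*138 + 15 = 138 + 15 = 153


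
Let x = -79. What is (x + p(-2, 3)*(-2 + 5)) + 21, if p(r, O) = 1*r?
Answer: -64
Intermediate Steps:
p(r, O) = r
(x + p(-2, 3)*(-2 + 5)) + 21 = (-79 - 2*(-2 + 5)) + 21 = (-79 - 2*3) + 21 = (-79 - 6) + 21 = -85 + 21 = -64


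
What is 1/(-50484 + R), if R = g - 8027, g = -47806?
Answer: -1/106317 ≈ -9.4058e-6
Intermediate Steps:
R = -55833 (R = -47806 - 8027 = -55833)
1/(-50484 + R) = 1/(-50484 - 55833) = 1/(-106317) = -1/106317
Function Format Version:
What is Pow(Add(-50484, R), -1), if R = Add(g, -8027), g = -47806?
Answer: Rational(-1, 106317) ≈ -9.4058e-6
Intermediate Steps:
R = -55833 (R = Add(-47806, -8027) = -55833)
Pow(Add(-50484, R), -1) = Pow(Add(-50484, -55833), -1) = Pow(-106317, -1) = Rational(-1, 106317)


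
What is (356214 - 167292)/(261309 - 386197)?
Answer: -94461/62444 ≈ -1.5127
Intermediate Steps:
(356214 - 167292)/(261309 - 386197) = 188922/(-124888) = 188922*(-1/124888) = -94461/62444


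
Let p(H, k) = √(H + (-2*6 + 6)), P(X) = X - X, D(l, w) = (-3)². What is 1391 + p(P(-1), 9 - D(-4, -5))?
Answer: 1391 + I*√6 ≈ 1391.0 + 2.4495*I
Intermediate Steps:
D(l, w) = 9
P(X) = 0
p(H, k) = √(-6 + H) (p(H, k) = √(H + (-12 + 6)) = √(H - 6) = √(-6 + H))
1391 + p(P(-1), 9 - D(-4, -5)) = 1391 + √(-6 + 0) = 1391 + √(-6) = 1391 + I*√6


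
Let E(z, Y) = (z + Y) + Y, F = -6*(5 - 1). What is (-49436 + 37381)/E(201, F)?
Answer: -12055/153 ≈ -78.791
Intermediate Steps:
F = -24 (F = -6*4 = -24)
E(z, Y) = z + 2*Y (E(z, Y) = (Y + z) + Y = z + 2*Y)
(-49436 + 37381)/E(201, F) = (-49436 + 37381)/(201 + 2*(-24)) = -12055/(201 - 48) = -12055/153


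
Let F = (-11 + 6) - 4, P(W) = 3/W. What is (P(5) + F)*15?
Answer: -126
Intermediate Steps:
F = -9 (F = -5 - 4 = -9)
(P(5) + F)*15 = (3/5 - 9)*15 = -42/5*15 = -126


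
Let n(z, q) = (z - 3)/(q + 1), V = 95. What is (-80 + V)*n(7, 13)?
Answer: 30/7 ≈ 4.2857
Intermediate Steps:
n(z, q) = (-3 + z)/(1 + q)
(-80 + V)*n(7, 13) = (-80 + 95)*((-3 + 7)/(1 + 13)) = 15*(4/14) = 15*((1/14)*4) = 15*(2/7) = 30/7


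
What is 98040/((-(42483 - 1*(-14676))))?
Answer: -32680/19053 ≈ -1.7152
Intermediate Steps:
98040/((-(42483 - 1*(-14676)))) = 98040/((-(42483 + 14676))) = 98040/((-1*57159)) = 98040/(-57159) = 98040*(-1/57159) = -32680/19053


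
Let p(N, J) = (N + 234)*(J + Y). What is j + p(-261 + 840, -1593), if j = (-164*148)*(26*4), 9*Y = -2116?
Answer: -12031627/3 ≈ -4.0105e+6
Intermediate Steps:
Y = -2116/9 (Y = (⅑)*(-2116) = -2116/9 ≈ -235.11)
p(N, J) = (234 + N)*(-2116/9 + J) (p(N, J) = (N + 234)*(J - 2116/9) = (234 + N)*(-2116/9 + J))
j = -2524288 (j = -24272*104 = -2524288)
j + p(-261 + 840, -1593) = -2524288 + (-55016 + 234*(-1593) - 2116*(-261 + 840)/9 - 1593*(-261 + 840)) = -2524288 + (-55016 - 372762 - 2116/9*579 - 1593*579) = -2524288 + (-55016 - 372762 - 408388/3 - 922347) = -2524288 - 4458763/3 = -12031627/3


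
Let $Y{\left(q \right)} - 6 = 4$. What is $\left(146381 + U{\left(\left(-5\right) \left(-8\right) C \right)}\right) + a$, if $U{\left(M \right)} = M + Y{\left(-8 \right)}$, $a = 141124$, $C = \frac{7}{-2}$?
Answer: $287375$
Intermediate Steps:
$Y{\left(q \right)} = 10$ ($Y{\left(q \right)} = 6 + 4 = 10$)
$C = - \frac{7}{2}$ ($C = 7 \left(- \frac{1}{2}\right) = - \frac{7}{2} \approx -3.5$)
$U{\left(M \right)} = 10 + M$ ($U{\left(M \right)} = M + 10 = 10 + M$)
$\left(146381 + U{\left(\left(-5\right) \left(-8\right) C \right)}\right) + a = \left(146381 + \left(10 + \left(-5\right) \left(-8\right) \left(- \frac{7}{2}\right)\right)\right) + 141124 = \left(146381 + \left(10 + 40 \left(- \frac{7}{2}\right)\right)\right) + 141124 = \left(146381 + \left(10 - 140\right)\right) + 141124 = \left(146381 - 130\right) + 141124 = 146251 + 141124 = 287375$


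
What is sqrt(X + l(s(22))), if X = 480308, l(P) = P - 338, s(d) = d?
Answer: 2*sqrt(119998) ≈ 692.81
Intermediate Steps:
l(P) = -338 + P
sqrt(X + l(s(22))) = sqrt(480308 + (-338 + 22)) = sqrt(480308 - 316) = sqrt(479992) = 2*sqrt(119998)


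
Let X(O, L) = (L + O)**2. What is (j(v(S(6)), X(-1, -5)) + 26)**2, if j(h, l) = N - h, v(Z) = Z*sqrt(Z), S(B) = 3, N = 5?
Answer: 988 - 186*sqrt(3) ≈ 665.84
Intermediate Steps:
v(Z) = Z**(3/2)
j(h, l) = 5 - h
(j(v(S(6)), X(-1, -5)) + 26)**2 = ((5 - 3**(3/2)) + 26)**2 = ((5 - 3*sqrt(3)) + 26)**2 = (31 - 3*sqrt(3))**2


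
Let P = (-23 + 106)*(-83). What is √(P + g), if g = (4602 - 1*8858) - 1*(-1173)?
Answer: 6*I*√277 ≈ 99.86*I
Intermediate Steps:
P = -6889 (P = 83*(-83) = -6889)
g = -3083 (g = (4602 - 8858) + 1173 = -4256 + 1173 = -3083)
√(P + g) = √(-6889 - 3083) = √(-9972) = 6*I*√277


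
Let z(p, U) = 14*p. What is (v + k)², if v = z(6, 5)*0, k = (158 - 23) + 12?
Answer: 21609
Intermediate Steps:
k = 147 (k = 135 + 12 = 147)
v = 0 (v = (14*6)*0 = 84*0 = 0)
(v + k)² = (0 + 147)² = 147² = 21609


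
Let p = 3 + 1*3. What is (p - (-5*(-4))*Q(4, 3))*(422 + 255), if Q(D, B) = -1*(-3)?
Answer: -36558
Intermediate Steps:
Q(D, B) = 3
p = 6 (p = 3 + 3 = 6)
(p - (-5*(-4))*Q(4, 3))*(422 + 255) = (6 - (-5*(-4))*3)*(422 + 255) = (6 - 20*3)*677 = (6 - 1*60)*677 = (6 - 60)*677 = -54*677 = -36558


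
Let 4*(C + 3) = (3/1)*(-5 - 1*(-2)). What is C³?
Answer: -9261/64 ≈ -144.70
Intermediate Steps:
C = -21/4 (C = -3 + ((3/1)*(-5 - 1*(-2)))/4 = -3 + ((3*1)*(-5 + 2))/4 = -3 + (3*(-3))/4 = -3 + (¼)*(-9) = -3 - 9/4 = -21/4 ≈ -5.2500)
C³ = (-21/4)³ = -9261/64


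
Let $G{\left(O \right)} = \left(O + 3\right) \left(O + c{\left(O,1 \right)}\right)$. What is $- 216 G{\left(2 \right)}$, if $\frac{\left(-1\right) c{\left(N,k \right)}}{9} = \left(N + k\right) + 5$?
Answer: $75600$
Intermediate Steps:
$c{\left(N,k \right)} = -45 - 9 N - 9 k$ ($c{\left(N,k \right)} = - 9 \left(\left(N + k\right) + 5\right) = - 9 \left(5 + N + k\right) = -45 - 9 N - 9 k$)
$G{\left(O \right)} = \left(-54 - 8 O\right) \left(3 + O\right)$ ($G{\left(O \right)} = \left(O + 3\right) \left(O - \left(54 + 9 O\right)\right) = \left(3 + O\right) \left(O - \left(54 + 9 O\right)\right) = \left(3 + O\right) \left(-54 - 8 O\right) = \left(-54 - 8 O\right) \left(3 + O\right)$)
$- 216 G{\left(2 \right)} = - 216 \left(-162 - 156 - 8 \cdot 2^{2}\right) = - 216 \left(-162 - 156 - 32\right) = \left(-216\right) \left(-350\right) = 75600$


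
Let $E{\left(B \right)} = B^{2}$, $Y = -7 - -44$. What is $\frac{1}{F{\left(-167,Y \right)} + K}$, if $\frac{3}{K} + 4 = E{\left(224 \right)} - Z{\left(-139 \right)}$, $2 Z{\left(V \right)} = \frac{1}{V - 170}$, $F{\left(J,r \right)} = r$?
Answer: $\frac{31006297}{1147234843} \approx 0.027027$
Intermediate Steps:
$Y = 37$ ($Y = -7 + 44 = 37$)
$Z{\left(V \right)} = \frac{1}{2 \left(-170 + V\right)}$ ($Z{\left(V \right)} = \frac{1}{2 \left(V - 170\right)} = \frac{1}{2 \left(-170 + V\right)}$)
$K = \frac{1854}{31006297}$ ($K = \frac{3}{-4 + \left(224^{2} - \frac{1}{2 \left(-170 - 139\right)}\right)} = \frac{3}{-4 + \left(50176 - \frac{1}{2 \left(-309\right)}\right)} = \frac{3}{-4 + \left(50176 - \frac{1}{2} \left(- \frac{1}{309}\right)\right)} = \frac{3}{-4 + \left(50176 - - \frac{1}{618}\right)} = \frac{3}{-4 + \left(50176 + \frac{1}{618}\right)} = \frac{3}{-4 + \frac{31008769}{618}} = \frac{3}{\frac{31006297}{618}} = 3 \cdot \frac{618}{31006297} = \frac{1854}{31006297} \approx 5.9794 \cdot 10^{-5}$)
$\frac{1}{F{\left(-167,Y \right)} + K} = \frac{1}{37 + \frac{1854}{31006297}} = \frac{1}{\frac{1147234843}{31006297}} = \frac{31006297}{1147234843}$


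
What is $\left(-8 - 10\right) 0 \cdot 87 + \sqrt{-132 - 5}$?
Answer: $i \sqrt{137} \approx 11.705 i$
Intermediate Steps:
$\left(-8 - 10\right) 0 \cdot 87 + \sqrt{-132 - 5} = \left(-18\right) 0 \cdot 87 + \sqrt{-137} = 0 \cdot 87 + i \sqrt{137} = 0 + i \sqrt{137} = i \sqrt{137}$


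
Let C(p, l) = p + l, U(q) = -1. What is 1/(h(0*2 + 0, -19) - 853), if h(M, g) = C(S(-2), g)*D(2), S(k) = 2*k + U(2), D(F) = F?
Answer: -1/901 ≈ -0.0011099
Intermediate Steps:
S(k) = -1 + 2*k (S(k) = 2*k - 1 = -1 + 2*k)
C(p, l) = l + p
h(M, g) = -10 + 2*g (h(M, g) = (g + (-1 + 2*(-2)))*2 = (g + (-1 - 4))*2 = (g - 5)*2 = (-5 + g)*2 = -10 + 2*g)
1/(h(0*2 + 0, -19) - 853) = 1/((-10 + 2*(-19)) - 853) = 1/((-10 - 38) - 853) = 1/(-48 - 853) = 1/(-901) = -1/901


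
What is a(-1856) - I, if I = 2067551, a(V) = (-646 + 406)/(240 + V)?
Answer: -208822636/101 ≈ -2.0676e+6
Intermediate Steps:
a(V) = -240/(240 + V)
a(-1856) - I = -240/(240 - 1856) - 1*2067551 = -240/(-1616) - 2067551 = -240*(-1/1616) - 2067551 = 15/101 - 2067551 = -208822636/101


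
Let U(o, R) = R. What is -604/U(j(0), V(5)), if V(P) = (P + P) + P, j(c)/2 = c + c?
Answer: -604/15 ≈ -40.267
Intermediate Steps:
j(c) = 4*c (j(c) = 2*(c + c) = 2*(2*c) = 4*c)
V(P) = 3*P (V(P) = 2*P + P = 3*P)
-604/U(j(0), V(5)) = -604/(3*5) = -604/15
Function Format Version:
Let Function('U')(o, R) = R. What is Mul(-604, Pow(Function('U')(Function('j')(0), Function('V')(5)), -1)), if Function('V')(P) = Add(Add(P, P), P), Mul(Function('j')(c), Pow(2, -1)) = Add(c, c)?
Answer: Rational(-604, 15) ≈ -40.267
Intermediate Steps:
Function('j')(c) = Mul(4, c) (Function('j')(c) = Mul(2, Add(c, c)) = Mul(2, Mul(2, c)) = Mul(4, c))
Function('V')(P) = Mul(3, P) (Function('V')(P) = Add(Mul(2, P), P) = Mul(3, P))
Mul(-604, Pow(Function('U')(Function('j')(0), Function('V')(5)), -1)) = Mul(-604, Pow(Mul(3, 5), -1)) = Mul(-604, Pow(15, -1)) = Mul(-604, Rational(1, 15)) = Rational(-604, 15)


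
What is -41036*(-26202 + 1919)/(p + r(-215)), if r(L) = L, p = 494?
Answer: 996477188/279 ≈ 3.5716e+6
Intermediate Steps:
-41036*(-26202 + 1919)/(p + r(-215)) = -41036*(-26202 + 1919)/(494 - 215) = -41036/(279/(-24283)) = -41036/(279*(-1/24283)) = -41036/(-279/24283) = -41036*(-24283/279) = 996477188/279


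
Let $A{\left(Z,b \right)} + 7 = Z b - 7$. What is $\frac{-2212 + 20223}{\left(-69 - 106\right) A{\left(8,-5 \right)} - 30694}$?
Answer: $- \frac{18011}{21244} \approx -0.84782$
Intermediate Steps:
$A{\left(Z,b \right)} = -14 + Z b$ ($A{\left(Z,b \right)} = -7 + \left(Z b - 7\right) = -7 + \left(-7 + Z b\right) = -14 + Z b$)
$\frac{-2212 + 20223}{\left(-69 - 106\right) A{\left(8,-5 \right)} - 30694} = \frac{-2212 + 20223}{\left(-69 - 106\right) \left(-14 + 8 \left(-5\right)\right) - 30694} = \frac{18011}{- 175 \left(-14 - 40\right) - 30694} = \frac{18011}{\left(-175\right) \left(-54\right) - 30694} = \frac{18011}{9450 - 30694} = \frac{18011}{-21244} = 18011 \left(- \frac{1}{21244}\right) = - \frac{18011}{21244}$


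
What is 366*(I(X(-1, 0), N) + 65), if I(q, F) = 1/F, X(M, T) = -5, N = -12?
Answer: 47519/2 ≈ 23760.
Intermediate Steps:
366*(I(X(-1, 0), N) + 65) = 366*(1/(-12) + 65) = 366*(-1/12 + 65) = 366*(779/12) = 47519/2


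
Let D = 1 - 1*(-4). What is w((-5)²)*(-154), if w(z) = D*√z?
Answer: -3850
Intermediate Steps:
D = 5 (D = 1 + 4 = 5)
w(z) = 5*√z
w((-5)²)*(-154) = (5*√((-5)²))*(-154) = (5*√25)*(-154) = (5*5)*(-154) = 25*(-154) = -3850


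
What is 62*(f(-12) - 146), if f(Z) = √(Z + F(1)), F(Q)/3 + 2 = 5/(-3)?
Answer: -9052 + 62*I*√23 ≈ -9052.0 + 297.34*I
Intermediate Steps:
F(Q) = -11 (F(Q) = -6 + 3*(5/(-3)) = -6 + 3*(5*(-⅓)) = -6 + 3*(-5/3) = -6 - 5 = -11)
f(Z) = √(-11 + Z) (f(Z) = √(Z - 11) = √(-11 + Z))
62*(f(-12) - 146) = 62*(√(-11 - 12) - 146) = 62*(√(-23) - 146) = 62*(I*√23 - 146) = 62*(-146 + I*√23) = -9052 + 62*I*√23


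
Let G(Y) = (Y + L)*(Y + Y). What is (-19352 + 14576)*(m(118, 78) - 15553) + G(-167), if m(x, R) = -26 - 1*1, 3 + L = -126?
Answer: 74508944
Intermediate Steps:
L = -129 (L = -3 - 126 = -129)
G(Y) = 2*Y*(-129 + Y) (G(Y) = (Y - 129)*(Y + Y) = (-129 + Y)*(2*Y) = 2*Y*(-129 + Y))
m(x, R) = -27 (m(x, R) = -26 - 1 = -27)
(-19352 + 14576)*(m(118, 78) - 15553) + G(-167) = (-19352 + 14576)*(-27 - 15553) + 2*(-167)*(-129 - 167) = -4776*(-15580) + 2*(-167)*(-296) = 74410080 + 98864 = 74508944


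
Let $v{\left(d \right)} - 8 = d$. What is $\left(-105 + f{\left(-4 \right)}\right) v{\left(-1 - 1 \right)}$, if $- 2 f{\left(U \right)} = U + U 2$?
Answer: $-594$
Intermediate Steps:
$v{\left(d \right)} = 8 + d$
$f{\left(U \right)} = - \frac{3 U}{2}$ ($f{\left(U \right)} = - \frac{U + U 2}{2} = - \frac{U + 2 U}{2} = - \frac{3 U}{2}$)
$\left(-105 + f{\left(-4 \right)}\right) v{\left(-1 - 1 \right)} = \left(-105 - -6\right) \left(8 - 2\right) = \left(-105 + 6\right) \left(8 - 2\right) = - 99 \left(8 - 2\right) = \left(-99\right) 6 = -594$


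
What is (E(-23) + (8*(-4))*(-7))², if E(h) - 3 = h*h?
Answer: 571536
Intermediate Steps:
E(h) = 3 + h² (E(h) = 3 + h*h = 3 + h²)
(E(-23) + (8*(-4))*(-7))² = ((3 + (-23)²) + (8*(-4))*(-7))² = ((3 + 529) - 32*(-7))² = (532 + 224)² = 756² = 571536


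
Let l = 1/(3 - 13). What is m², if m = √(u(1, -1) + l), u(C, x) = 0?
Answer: -⅒ ≈ -0.10000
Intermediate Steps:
l = -⅒ (l = 1/(-10) = -⅒ ≈ -0.10000)
m = I*√10/10 (m = √(0 - ⅒) = √(-⅒) = I*√10/10 ≈ 0.31623*I)
m² = (I*√10/10)² = -⅒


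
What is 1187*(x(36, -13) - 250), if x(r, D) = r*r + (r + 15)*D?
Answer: 454621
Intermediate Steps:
x(r, D) = r² + D*(15 + r) (x(r, D) = r² + (15 + r)*D = r² + D*(15 + r))
1187*(x(36, -13) - 250) = 1187*((36² + 15*(-13) - 13*36) - 250) = 1187*((1296 - 195 - 468) - 250) = 1187*(633 - 250) = 1187*383 = 454621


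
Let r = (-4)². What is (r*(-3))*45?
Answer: -2160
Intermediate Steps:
r = 16
(r*(-3))*45 = (16*(-3))*45 = -48*45 = -2160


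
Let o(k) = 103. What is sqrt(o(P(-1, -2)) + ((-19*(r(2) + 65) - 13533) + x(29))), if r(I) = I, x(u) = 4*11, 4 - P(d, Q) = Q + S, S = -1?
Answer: I*sqrt(14659) ≈ 121.07*I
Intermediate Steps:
P(d, Q) = 5 - Q (P(d, Q) = 4 - (Q - 1) = 4 - (-1 + Q) = 4 + (1 - Q) = 5 - Q)
x(u) = 44
sqrt(o(P(-1, -2)) + ((-19*(r(2) + 65) - 13533) + x(29))) = sqrt(103 + ((-19*(2 + 65) - 13533) + 44)) = sqrt(103 + ((-19*67 - 13533) + 44)) = sqrt(103 + ((-1273 - 13533) + 44)) = sqrt(103 + (-14806 + 44)) = sqrt(103 - 14762) = sqrt(-14659) = I*sqrt(14659)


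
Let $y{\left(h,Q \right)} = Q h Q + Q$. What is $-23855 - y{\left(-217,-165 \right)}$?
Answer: $5884135$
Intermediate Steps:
$y{\left(h,Q \right)} = Q + h Q^{2}$ ($y{\left(h,Q \right)} = h Q^{2} + Q = Q + h Q^{2}$)
$-23855 - y{\left(-217,-165 \right)} = -23855 - - 165 \left(1 - -35805\right) = -23855 - - 165 \left(1 + 35805\right) = -23855 - \left(-165\right) 35806 = -23855 - -5907990 = -23855 + 5907990 = 5884135$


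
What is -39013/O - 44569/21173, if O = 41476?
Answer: -2674566093/878171348 ≈ -3.0456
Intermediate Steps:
-39013/O - 44569/21173 = -39013/41476 - 44569/21173 = -2674566093/878171348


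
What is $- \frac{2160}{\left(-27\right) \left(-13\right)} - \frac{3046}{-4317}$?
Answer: $- \frac{305762}{56121} \approx -5.4483$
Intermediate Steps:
$- \frac{2160}{\left(-27\right) \left(-13\right)} - \frac{3046}{-4317} = - \frac{2160}{351} - - \frac{3046}{4317} = \left(-2160\right) \frac{1}{351} + \frac{3046}{4317} = - \frac{80}{13} + \frac{3046}{4317} = - \frac{305762}{56121}$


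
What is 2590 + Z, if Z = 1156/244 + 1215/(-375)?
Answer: 3952034/1525 ≈ 2591.5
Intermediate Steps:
Z = 2284/1525 (Z = 1156*(1/244) + 1215*(-1/375) = 289/61 - 81/25 = 2284/1525 ≈ 1.4977)
2590 + Z = 2590 + 2284/1525 = 3952034/1525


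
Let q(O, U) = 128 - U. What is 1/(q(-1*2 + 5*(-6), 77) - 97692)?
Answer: -1/97641 ≈ -1.0242e-5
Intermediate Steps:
1/(q(-1*2 + 5*(-6), 77) - 97692) = 1/((128 - 1*77) - 97692) = 1/((128 - 77) - 97692) = 1/(51 - 97692) = 1/(-97641) = -1/97641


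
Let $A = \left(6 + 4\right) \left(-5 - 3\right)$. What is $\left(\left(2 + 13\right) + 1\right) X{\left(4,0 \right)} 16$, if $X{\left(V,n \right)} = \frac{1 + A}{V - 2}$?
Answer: $-10112$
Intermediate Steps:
$A = -80$ ($A = 10 \left(-8\right) = -80$)
$X{\left(V,n \right)} = - \frac{79}{-2 + V}$ ($X{\left(V,n \right)} = \frac{1 - 80}{V - 2} = - \frac{79}{-2 + V}$)
$\left(\left(2 + 13\right) + 1\right) X{\left(4,0 \right)} 16 = \left(\left(2 + 13\right) + 1\right) \left(- \frac{79}{-2 + 4}\right) 16 = \left(15 + 1\right) \left(- \frac{79}{2}\right) 16 = 16 \left(\left(-79\right) \frac{1}{2}\right) 16 = 16 \left(- \frac{79}{2}\right) 16 = \left(-632\right) 16 = -10112$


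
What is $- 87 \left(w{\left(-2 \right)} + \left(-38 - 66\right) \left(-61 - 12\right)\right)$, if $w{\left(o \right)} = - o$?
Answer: $-660678$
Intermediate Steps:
$- 87 \left(w{\left(-2 \right)} + \left(-38 - 66\right) \left(-61 - 12\right)\right) = - 87 \left(\left(-1\right) \left(-2\right) + \left(-38 - 66\right) \left(-61 - 12\right)\right) = - 87 \left(2 - -7592\right) = - 87 \left(2 + 7592\right) = \left(-87\right) 7594 = -660678$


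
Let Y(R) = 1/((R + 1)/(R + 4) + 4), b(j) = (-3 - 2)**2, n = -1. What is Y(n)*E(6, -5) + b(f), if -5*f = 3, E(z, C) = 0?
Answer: 25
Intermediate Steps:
f = -3/5 (f = -1/5*3 = -3/5 ≈ -0.60000)
b(j) = 25 (b(j) = (-5)**2 = 25)
Y(R) = 1/(4 + (1 + R)/(4 + R)) (Y(R) = 1/((1 + R)/(4 + R) + 4) = 1/(4 + (1 + R)/(4 + R)))
Y(n)*E(6, -5) + b(f) = ((4 - 1)/(17 + 5*(-1)))*0 + 25 = (3/(17 - 5))*0 + 25 = (3/12)*0 + 25 = ((1/12)*3)*0 + 25 = (1/4)*0 + 25 = 0 + 25 = 25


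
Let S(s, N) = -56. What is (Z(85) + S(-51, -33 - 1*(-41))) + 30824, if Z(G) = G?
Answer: 30853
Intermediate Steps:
(Z(85) + S(-51, -33 - 1*(-41))) + 30824 = (85 - 56) + 30824 = 29 + 30824 = 30853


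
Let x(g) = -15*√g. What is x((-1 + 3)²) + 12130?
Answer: 12100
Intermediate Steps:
x((-1 + 3)²) + 12130 = -15*√((-1 + 3)²) + 12130 = -15*√(2²) + 12130 = -15*√4 + 12130 = -15*2 + 12130 = -30 + 12130 = 12100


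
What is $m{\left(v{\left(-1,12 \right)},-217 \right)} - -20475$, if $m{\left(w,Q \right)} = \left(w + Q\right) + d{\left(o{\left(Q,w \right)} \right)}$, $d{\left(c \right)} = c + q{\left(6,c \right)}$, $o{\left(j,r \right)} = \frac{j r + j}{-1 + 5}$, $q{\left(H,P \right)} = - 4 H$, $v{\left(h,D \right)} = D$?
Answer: $\frac{78163}{4} \approx 19541.0$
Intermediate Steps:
$o{\left(j,r \right)} = \frac{j}{4} + \frac{j r}{4}$ ($o{\left(j,r \right)} = \frac{j + j r}{4} = \left(j + j r\right) \frac{1}{4} = \frac{j}{4} + \frac{j r}{4}$)
$d{\left(c \right)} = -24 + c$ ($d{\left(c \right)} = c - 24 = -24 + c$)
$m{\left(w,Q \right)} = -24 + Q + w + \frac{Q \left(1 + w\right)}{4}$ ($m{\left(w,Q \right)} = \left(w + Q\right) + \left(-24 + \frac{Q \left(1 + w\right)}{4}\right) = \left(Q + w\right) + \left(-24 + \frac{Q \left(1 + w\right)}{4}\right) = -24 + Q + w + \frac{Q \left(1 + w\right)}{4}$)
$m{\left(v{\left(-1,12 \right)},-217 \right)} - -20475 = \left(-24 - 217 + 12 + \frac{1}{4} \left(-217\right) \left(1 + 12\right)\right) - -20475 = \left(-24 - 217 + 12 + \frac{1}{4} \left(-217\right) 13\right) + 20475 = \left(-24 - 217 + 12 - \frac{2821}{4}\right) + 20475 = - \frac{3737}{4} + 20475 = \frac{78163}{4}$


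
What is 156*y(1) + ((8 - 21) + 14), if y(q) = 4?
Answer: 625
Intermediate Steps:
156*y(1) + ((8 - 21) + 14) = 156*4 + ((8 - 21) + 14) = 624 + (-13 + 14) = 624 + 1 = 625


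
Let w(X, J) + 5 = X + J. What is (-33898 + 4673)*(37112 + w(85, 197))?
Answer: -1092693525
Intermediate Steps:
w(X, J) = -5 + J + X (w(X, J) = -5 + (X + J) = -5 + (J + X) = -5 + J + X)
(-33898 + 4673)*(37112 + w(85, 197)) = (-33898 + 4673)*(37112 + (-5 + 197 + 85)) = -29225*(37112 + 277) = -29225*37389 = -1092693525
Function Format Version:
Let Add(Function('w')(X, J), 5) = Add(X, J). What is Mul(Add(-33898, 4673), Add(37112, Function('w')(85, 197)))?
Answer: -1092693525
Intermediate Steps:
Function('w')(X, J) = Add(-5, J, X) (Function('w')(X, J) = Add(-5, Add(X, J)) = Add(-5, Add(J, X)) = Add(-5, J, X))
Mul(Add(-33898, 4673), Add(37112, Function('w')(85, 197))) = Mul(Add(-33898, 4673), Add(37112, Add(-5, 197, 85))) = Mul(-29225, Add(37112, 277)) = Mul(-29225, 37389) = -1092693525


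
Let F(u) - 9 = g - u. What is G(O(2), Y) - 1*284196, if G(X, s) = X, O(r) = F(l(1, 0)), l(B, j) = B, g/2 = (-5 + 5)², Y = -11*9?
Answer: -284188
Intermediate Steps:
Y = -99
g = 0 (g = 2*(-5 + 5)² = 2*0² = 2*0 = 0)
F(u) = 9 - u (F(u) = 9 + (0 - u) = 9 - u)
O(r) = 8 (O(r) = 9 - 1*1 = 9 - 1 = 8)
G(O(2), Y) - 1*284196 = 8 - 1*284196 = 8 - 284196 = -284188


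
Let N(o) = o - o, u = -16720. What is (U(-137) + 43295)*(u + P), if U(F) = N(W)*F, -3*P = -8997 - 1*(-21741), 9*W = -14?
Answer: -907809560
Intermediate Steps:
W = -14/9 (W = (⅑)*(-14) = -14/9 ≈ -1.5556)
N(o) = 0
P = -4248 (P = -(-8997 - 1*(-21741))/3 = -(-8997 + 21741)/3 = -⅓*12744 = -4248)
U(F) = 0 (U(F) = 0*F = 0)
(U(-137) + 43295)*(u + P) = (0 + 43295)*(-16720 - 4248) = 43295*(-20968) = -907809560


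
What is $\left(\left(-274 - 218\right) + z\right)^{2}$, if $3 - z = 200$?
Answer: $474721$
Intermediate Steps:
$z = -197$ ($z = 3 - 200 = -197$)
$\left(\left(-274 - 218\right) + z\right)^{2} = \left(\left(-274 - 218\right) - 197\right)^{2} = \left(-492 - 197\right)^{2} = \left(-689\right)^{2} = 474721$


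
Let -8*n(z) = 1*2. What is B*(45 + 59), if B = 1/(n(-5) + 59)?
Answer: 416/235 ≈ 1.7702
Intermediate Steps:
n(z) = -¼ (n(z) = -2/8 = -⅛*2 = -¼)
B = 4/235 (B = 1/(-¼ + 59) = 1/(235/4) = 4/235 ≈ 0.017021)
B*(45 + 59) = 4*(45 + 59)/235 = (4/235)*104 = 416/235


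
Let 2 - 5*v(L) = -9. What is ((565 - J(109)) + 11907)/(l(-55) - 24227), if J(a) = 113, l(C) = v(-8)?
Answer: -61795/121124 ≈ -0.51018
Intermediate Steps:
v(L) = 11/5 (v(L) = ⅖ - ⅕*(-9) = ⅖ + 9/5 = 11/5)
l(C) = 11/5
((565 - J(109)) + 11907)/(l(-55) - 24227) = ((565 - 1*113) + 11907)/(11/5 - 24227) = ((565 - 113) + 11907)/(-121124/5) = (452 + 11907)*(-5/121124) = 12359*(-5/121124) = -61795/121124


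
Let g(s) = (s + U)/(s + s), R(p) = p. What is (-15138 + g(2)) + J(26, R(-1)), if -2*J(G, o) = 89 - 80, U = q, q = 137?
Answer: -60431/4 ≈ -15108.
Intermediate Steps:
U = 137
J(G, o) = -9/2 (J(G, o) = -(89 - 80)/2 = -1/2*9 = -9/2)
g(s) = (137 + s)/(2*s) (g(s) = (s + 137)/(s + s) = (137 + s)/((2*s)) = (137 + s)*(1/(2*s)) = (137 + s)/(2*s))
(-15138 + g(2)) + J(26, R(-1)) = (-15138 + (1/2)*(137 + 2)/2) - 9/2 = (-15138 + (1/2)*(1/2)*139) - 9/2 = (-15138 + 139/4) - 9/2 = -60413/4 - 9/2 = -60431/4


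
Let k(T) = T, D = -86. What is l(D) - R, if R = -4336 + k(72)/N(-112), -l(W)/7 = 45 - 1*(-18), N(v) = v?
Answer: 54539/14 ≈ 3895.6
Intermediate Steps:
l(W) = -441 (l(W) = -7*(45 - 1*(-18)) = -7*(45 + 18) = -7*63 = -441)
R = -60713/14 (R = -4336 + 72/(-112) = -4336 + 72*(-1/112) = -4336 - 9/14 = -60713/14 ≈ -4336.6)
l(D) - R = -441 - 1*(-60713/14) = -441 + 60713/14 = 54539/14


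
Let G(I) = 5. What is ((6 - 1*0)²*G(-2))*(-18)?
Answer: -3240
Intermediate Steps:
((6 - 1*0)²*G(-2))*(-18) = ((6 - 1*0)²*5)*(-18) = ((6 + 0)²*5)*(-18) = (6²*5)*(-18) = (36*5)*(-18) = 180*(-18) = -3240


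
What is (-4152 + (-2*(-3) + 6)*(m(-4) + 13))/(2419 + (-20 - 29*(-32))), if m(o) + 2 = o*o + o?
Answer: -1292/1109 ≈ -1.1650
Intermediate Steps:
m(o) = -2 + o + o² (m(o) = -2 + (o*o + o) = -2 + (o² + o) = -2 + (o + o²) = -2 + o + o²)
(-4152 + (-2*(-3) + 6)*(m(-4) + 13))/(2419 + (-20 - 29*(-32))) = (-4152 + (-2*(-3) + 6)*((-2 - 4 + (-4)²) + 13))/(2419 + (-20 - 29*(-32))) = (-4152 + (6 + 6)*((-2 - 4 + 16) + 13))/(2419 + (-20 + 928)) = (-4152 + 12*(10 + 13))/(2419 + 908) = (-4152 + 12*23)/3327 = (-4152 + 276)*(1/3327) = -3876*1/3327 = -1292/1109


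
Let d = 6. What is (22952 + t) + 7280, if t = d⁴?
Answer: 31528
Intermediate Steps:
t = 1296 (t = 6⁴ = 1296)
(22952 + t) + 7280 = (22952 + 1296) + 7280 = 24248 + 7280 = 31528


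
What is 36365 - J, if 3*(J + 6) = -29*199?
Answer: 114884/3 ≈ 38295.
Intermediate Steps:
J = -5789/3 (J = -6 + (-29*199)/3 = -6 + (⅓)*(-5771) = -6 - 5771/3 = -5789/3 ≈ -1929.7)
36365 - J = 36365 - 1*(-5789/3) = 36365 + 5789/3 = 114884/3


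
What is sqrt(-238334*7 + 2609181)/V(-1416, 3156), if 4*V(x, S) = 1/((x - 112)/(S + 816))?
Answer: -1528*sqrt(940843)/993 ≈ -1492.6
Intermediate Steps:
V(x, S) = (816 + S)/(4*(-112 + x)) (V(x, S) = 1/(4*(((x - 112)/(S + 816)))) = 1/(4*(((-112 + x)/(816 + S)))) = ((816 + S)/(-112 + x))/4 = (816 + S)/(4*(-112 + x)))
sqrt(-238334*7 + 2609181)/V(-1416, 3156) = sqrt(-238334*7 + 2609181)/(((816 + 3156)/(4*(-112 - 1416)))) = sqrt(-1668338 + 2609181)/(((1/4)*3972/(-1528))) = sqrt(940843)/(((1/4)*(-1/1528)*3972)) = sqrt(940843)/(-993/1528) = sqrt(940843)*(-1528/993) = -1528*sqrt(940843)/993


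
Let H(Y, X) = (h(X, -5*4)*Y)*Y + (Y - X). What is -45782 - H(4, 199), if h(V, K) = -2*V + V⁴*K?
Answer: 501836505101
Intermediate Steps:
h(V, K) = -2*V + K*V⁴
H(Y, X) = Y - X + X*Y²*(-2 - 20*X³) (H(Y, X) = ((X*(-2 + (-5*4)*X³))*Y)*Y + (Y - X) = ((X*(-2 - 20*X³))*Y)*Y + (Y - X) = (X*Y*(-2 - 20*X³))*Y + (Y - X) = X*Y²*(-2 - 20*X³) + (Y - X) = Y - X + X*Y²*(-2 - 20*X³))
-45782 - H(4, 199) = -45782 - (4 - 1*199 - 2*199*4²*(1 + 10*199³)) = -45782 - (4 - 199 - 2*199*16*(1 + 10*7880599)) = -45782 - (4 - 199 - 2*199*16*(1 + 78805990)) = -45782 - (4 - 199 - 2*199*16*78805991) = -45782 - (4 - 199 - 501836550688) = -45782 - 1*(-501836550883) = -45782 + 501836550883 = 501836505101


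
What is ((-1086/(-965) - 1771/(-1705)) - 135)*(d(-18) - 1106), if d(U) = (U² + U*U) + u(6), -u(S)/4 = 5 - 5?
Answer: 1819993988/29915 ≈ 60839.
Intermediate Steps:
u(S) = 0 (u(S) = -4*(5 - 5) = -4*0 = 0)
d(U) = 2*U² (d(U) = (U² + U*U) + 0 = (U² + U²) + 0 = 2*U² + 0 = 2*U²)
((-1086/(-965) - 1771/(-1705)) - 135)*(d(-18) - 1106) = ((-1086/(-965) - 1771/(-1705)) - 135)*(2*(-18)² - 1106) = ((-1086*(-1/965) - 1771*(-1/1705)) - 135)*(2*324 - 1106) = ((1086/965 + 161/155) - 135)*(648 - 1106) = (64739/29915 - 135)*(-458) = -3973786/29915*(-458) = 1819993988/29915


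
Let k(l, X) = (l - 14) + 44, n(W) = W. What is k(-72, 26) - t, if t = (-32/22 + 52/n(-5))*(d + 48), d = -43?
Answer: 190/11 ≈ 17.273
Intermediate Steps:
k(l, X) = 30 + l (k(l, X) = (-14 + l) + 44 = 30 + l)
t = -652/11 (t = (-32/22 + 52/(-5))*(-43 + 48) = (-32*1/22 + 52*(-1/5))*5 = (-16/11 - 52/5)*5 = -652/55*5 = -652/11 ≈ -59.273)
k(-72, 26) - t = (30 - 72) - 1*(-652/11) = -42 + 652/11 = 190/11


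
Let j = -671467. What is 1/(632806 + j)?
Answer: -1/38661 ≈ -2.5866e-5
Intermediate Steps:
1/(632806 + j) = 1/(632806 - 671467) = 1/(-38661) = -1/38661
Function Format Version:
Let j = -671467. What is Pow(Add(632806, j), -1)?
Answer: Rational(-1, 38661) ≈ -2.5866e-5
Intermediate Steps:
Pow(Add(632806, j), -1) = Pow(Add(632806, -671467), -1) = Pow(-38661, -1) = Rational(-1, 38661)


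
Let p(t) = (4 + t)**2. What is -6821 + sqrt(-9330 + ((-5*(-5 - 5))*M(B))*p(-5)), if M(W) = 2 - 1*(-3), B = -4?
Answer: -6821 + 2*I*sqrt(2270) ≈ -6821.0 + 95.289*I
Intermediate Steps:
M(W) = 5 (M(W) = 2 + 3 = 5)
-6821 + sqrt(-9330 + ((-5*(-5 - 5))*M(B))*p(-5)) = -6821 + sqrt(-9330 + (-5*(-5 - 5)*5)*(4 - 5)**2) = -6821 + sqrt(-9330 + (-5*(-10)*5)*(-1)**2) = -6821 + sqrt(-9330 + (50*5)*1) = -6821 + sqrt(-9330 + 250*1) = -6821 + sqrt(-9330 + 250) = -6821 + sqrt(-9080) = -6821 + 2*I*sqrt(2270)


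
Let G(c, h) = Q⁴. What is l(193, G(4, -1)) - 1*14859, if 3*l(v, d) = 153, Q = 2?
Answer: -14808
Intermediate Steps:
G(c, h) = 16 (G(c, h) = 2⁴ = 16)
l(v, d) = 51 (l(v, d) = (⅓)*153 = 51)
l(193, G(4, -1)) - 1*14859 = 51 - 1*14859 = 51 - 14859 = -14808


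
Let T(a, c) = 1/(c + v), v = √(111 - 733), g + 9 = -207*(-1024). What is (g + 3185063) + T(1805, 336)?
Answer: 192811571866/56759 - I*√622/113518 ≈ 3.397e+6 - 0.0002197*I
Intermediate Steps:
g = 211959 (g = -9 - 207*(-1024) = -9 + 211968 = 211959)
v = I*√622 (v = √(-622) = I*√622 ≈ 24.94*I)
T(a, c) = 1/(c + I*√622)
(g + 3185063) + T(1805, 336) = (211959 + 3185063) + 1/(336 + I*√622) = 3397022 + 1/(336 + I*√622)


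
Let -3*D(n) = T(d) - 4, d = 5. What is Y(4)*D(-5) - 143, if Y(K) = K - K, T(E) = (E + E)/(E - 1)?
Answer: -143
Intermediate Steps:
T(E) = 2*E/(-1 + E) (T(E) = (2*E)/(-1 + E) = 2*E/(-1 + E))
D(n) = 1/2 (D(n) = -(2*5/(-1 + 5) - 4)/3 = -(2*5/4 - 4)/3 = -(2*5*(1/4) - 4)/3 = -(5/2 - 4)/3 = -1/3*(-3/2) = 1/2)
Y(K) = 0
Y(4)*D(-5) - 143 = 0*(1/2) - 143 = 0 - 143 = -143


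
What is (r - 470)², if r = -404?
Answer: 763876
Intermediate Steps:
(r - 470)² = (-404 - 470)² = (-874)² = 763876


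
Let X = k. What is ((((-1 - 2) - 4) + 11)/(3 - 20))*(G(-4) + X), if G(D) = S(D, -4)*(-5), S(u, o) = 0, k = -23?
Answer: 92/17 ≈ 5.4118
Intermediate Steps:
X = -23
G(D) = 0 (G(D) = 0*(-5) = 0)
((((-1 - 2) - 4) + 11)/(3 - 20))*(G(-4) + X) = ((((-1 - 2) - 4) + 11)/(3 - 20))*(0 - 23) = (((-3 - 4) + 11)/(-17))*(-23) = ((-7 + 11)*(-1/17))*(-23) = (4*(-1/17))*(-23) = -4/17*(-23) = 92/17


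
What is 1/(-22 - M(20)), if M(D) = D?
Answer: -1/42 ≈ -0.023810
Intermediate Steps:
1/(-22 - M(20)) = 1/(-22 - 1*20) = 1/(-22 - 20) = 1/(-42) = -1/42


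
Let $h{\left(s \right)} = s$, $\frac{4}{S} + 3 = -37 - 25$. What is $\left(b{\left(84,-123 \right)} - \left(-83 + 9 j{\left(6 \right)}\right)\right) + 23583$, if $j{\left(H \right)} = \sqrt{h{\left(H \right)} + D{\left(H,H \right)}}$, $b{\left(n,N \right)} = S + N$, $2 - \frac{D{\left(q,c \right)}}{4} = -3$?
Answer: $\frac{1530291}{65} - 9 \sqrt{26} \approx 23497.0$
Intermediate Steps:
$S = - \frac{4}{65}$ ($S = \frac{4}{-3 - 62} = \frac{4}{-65} = 4 \left(- \frac{1}{65}\right) = - \frac{4}{65} \approx -0.061538$)
$D{\left(q,c \right)} = 20$ ($D{\left(q,c \right)} = 8 - -12 = 8 + 12 = 20$)
$b{\left(n,N \right)} = - \frac{4}{65} + N$
$j{\left(H \right)} = \sqrt{20 + H}$ ($j{\left(H \right)} = \sqrt{H + 20} = \sqrt{20 + H}$)
$\left(b{\left(84,-123 \right)} - \left(-83 + 9 j{\left(6 \right)}\right)\right) + 23583 = \left(\left(- \frac{4}{65} - 123\right) + \left(- 9 \sqrt{20 + 6} + 83\right)\right) + 23583 = \left(- \frac{7999}{65} + \left(- 9 \sqrt{26} + 83\right)\right) + 23583 = \left(- \frac{7999}{65} + \left(83 - 9 \sqrt{26}\right)\right) + 23583 = \left(- \frac{2604}{65} - 9 \sqrt{26}\right) + 23583 = \frac{1530291}{65} - 9 \sqrt{26}$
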